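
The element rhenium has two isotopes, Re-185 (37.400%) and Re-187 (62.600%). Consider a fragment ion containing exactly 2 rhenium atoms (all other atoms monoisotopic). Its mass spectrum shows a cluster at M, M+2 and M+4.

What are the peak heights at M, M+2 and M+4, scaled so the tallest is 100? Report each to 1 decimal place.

The 2 Re atoms are independent, so intensities follow the terms of (0.37400 + 0.62600)^2.
P(M) = 0.37400^2 = 0.139876
P(M+2) = 2 × 0.37400^1 × 0.62600^1 = 0.468248
P(M+4) = 0.62600^2 = 0.391876
The M+2 peak is largest (0.468248); scaling to 100 gives 29.9 : 100.0 : 83.7.

29.9 : 100.0 : 83.7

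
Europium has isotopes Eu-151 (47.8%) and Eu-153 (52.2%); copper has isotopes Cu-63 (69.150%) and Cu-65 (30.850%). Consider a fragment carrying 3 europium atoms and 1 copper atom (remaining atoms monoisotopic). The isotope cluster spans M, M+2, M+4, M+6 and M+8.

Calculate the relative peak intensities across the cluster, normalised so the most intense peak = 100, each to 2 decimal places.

Europium pattern (n=3): 0.10921535 : 0.35780594 : 0.39074206 : 0.14223665
Copper pattern (n=1): 0.6915 : 0.3085
Convolve the two distributions (both contribute in 2-u steps):
  M: 0.10921535×0.6915 = 0.075522
  M+2: 0.10921535×0.3085 + 0.35780594×0.6915 = 0.281116
  M+4: 0.35780594×0.3085 + 0.39074206×0.6915 = 0.380581
  M+6: 0.39074206×0.3085 + 0.14223665×0.6915 = 0.218901
  M+8: 0.14223665×0.3085 = 0.043880
Scale to base peak (0.380581) = 100: 19.84 : 73.86 : 100.00 : 57.52 : 11.53

19.84 : 73.86 : 100.00 : 57.52 : 11.53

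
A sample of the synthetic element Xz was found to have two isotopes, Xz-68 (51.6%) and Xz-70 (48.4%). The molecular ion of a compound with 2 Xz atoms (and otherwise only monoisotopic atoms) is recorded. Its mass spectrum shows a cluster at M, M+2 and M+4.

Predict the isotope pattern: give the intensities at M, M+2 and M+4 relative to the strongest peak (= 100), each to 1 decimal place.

53.3 : 100.0 : 46.9

Expanding (0.516 + 0.484)^2:
P(M) = 0.516^2 = 0.266256
P(M+2) = 2 × 0.516^1 × 0.484^1 = 0.499488
P(M+4) = 0.484^2 = 0.234256
The M+2 peak is largest (0.499488); scaling to 100 gives 53.3 : 100.0 : 46.9.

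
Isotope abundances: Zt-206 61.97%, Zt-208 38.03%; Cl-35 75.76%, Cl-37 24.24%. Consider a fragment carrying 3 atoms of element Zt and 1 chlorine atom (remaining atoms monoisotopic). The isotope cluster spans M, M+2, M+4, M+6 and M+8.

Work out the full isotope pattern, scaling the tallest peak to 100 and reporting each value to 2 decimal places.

Element Zt pattern (n=3): 0.23798221 : 0.43813765 : 0.26887808 : 0.05500206
Chlorine pattern (n=1): 0.7576 : 0.2424
Convolve the two distributions (both contribute in 2-u steps):
  M: 0.23798221×0.7576 = 0.180295
  M+2: 0.23798221×0.2424 + 0.43813765×0.7576 = 0.389620
  M+4: 0.43813765×0.2424 + 0.26887808×0.7576 = 0.309907
  M+6: 0.26887808×0.2424 + 0.05500206×0.7576 = 0.106846
  M+8: 0.05500206×0.2424 = 0.013332
Scale to base peak (0.389620) = 100: 46.27 : 100.00 : 79.54 : 27.42 : 3.42

46.27 : 100.00 : 79.54 : 27.42 : 3.42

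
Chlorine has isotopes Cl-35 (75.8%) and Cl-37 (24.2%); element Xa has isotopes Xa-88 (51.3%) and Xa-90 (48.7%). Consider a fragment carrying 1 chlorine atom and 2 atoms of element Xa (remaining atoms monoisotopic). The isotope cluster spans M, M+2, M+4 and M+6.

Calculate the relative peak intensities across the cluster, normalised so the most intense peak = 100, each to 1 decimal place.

Chlorine pattern (n=1): 0.7580 : 0.2420
Element Xa pattern (n=2): 0.263169 : 0.499662 : 0.237169
Convolve the two distributions (both contribute in 2-u steps):
  M: 0.7580×0.263169 = 0.199482
  M+2: 0.7580×0.499662 + 0.2420×0.263169 = 0.442431
  M+4: 0.7580×0.237169 + 0.2420×0.499662 = 0.300692
  M+6: 0.2420×0.237169 = 0.057395
Scale to base peak (0.442431) = 100: 45.1 : 100.0 : 68.0 : 13.0

45.1 : 100.0 : 68.0 : 13.0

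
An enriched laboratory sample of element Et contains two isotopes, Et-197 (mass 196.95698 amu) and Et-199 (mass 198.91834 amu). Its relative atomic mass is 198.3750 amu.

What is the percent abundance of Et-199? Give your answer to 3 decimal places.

72.298%

Writing the weighted mean with unknown fraction x of Et-197:
196.95698·x + 198.91834·(1 − x) = 198.3750
(196.95698 − 198.91834)·x = 198.3750 − 198.91834
x = -0.54334 / -1.96136 = 0.27702 → 27.702% Et-197, 72.298% Et-199.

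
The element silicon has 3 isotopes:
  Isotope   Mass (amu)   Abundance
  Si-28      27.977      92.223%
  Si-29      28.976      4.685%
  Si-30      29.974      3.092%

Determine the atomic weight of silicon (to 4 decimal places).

The abundance-weighted mean is 0.92223 × 27.977 + 0.04685 × 28.976 + 0.03092 × 29.974
= 25.80123 + 1.35753 + 0.92680 = 28.08556 amu

28.0856 amu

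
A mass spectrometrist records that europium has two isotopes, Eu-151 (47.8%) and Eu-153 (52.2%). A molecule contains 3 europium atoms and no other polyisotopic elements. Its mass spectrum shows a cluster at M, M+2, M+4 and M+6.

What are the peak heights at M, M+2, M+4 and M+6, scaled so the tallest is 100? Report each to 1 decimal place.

The 3 Eu atoms are independent, so intensities follow the terms of (0.478 + 0.522)^3.
P(M) = 0.478^3 = 0.109215
P(M+2) = 3 × 0.478^2 × 0.522^1 = 0.357806
P(M+4) = 3 × 0.478^1 × 0.522^2 = 0.390742
P(M+6) = 0.522^3 = 0.142237
The M+4 peak is largest (0.390742); scaling to 100 gives 28.0 : 91.6 : 100.0 : 36.4.

28.0 : 91.6 : 100.0 : 36.4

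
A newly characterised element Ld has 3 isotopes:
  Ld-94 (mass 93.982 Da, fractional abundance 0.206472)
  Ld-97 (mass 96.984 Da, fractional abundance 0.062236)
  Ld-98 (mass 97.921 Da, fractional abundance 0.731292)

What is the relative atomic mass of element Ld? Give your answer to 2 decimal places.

The abundance-weighted mean is 0.206472 × 93.982 + 0.062236 × 96.984 + 0.731292 × 97.921
= 19.4047 + 6.0359 + 71.6088 = 97.0494 Da

97.05 Da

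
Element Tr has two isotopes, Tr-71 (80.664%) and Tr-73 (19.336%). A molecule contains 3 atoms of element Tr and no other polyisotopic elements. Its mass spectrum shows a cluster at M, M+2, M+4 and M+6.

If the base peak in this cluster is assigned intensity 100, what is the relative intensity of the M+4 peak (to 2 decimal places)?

(0.80664 + 0.19336)^3 gives M 0.5249, M+2 0.3774, M+4 0.0905, M+6 0.0072; the largest is M.
P(M) = C(3,0) × 0.80664^3 × 0.19336^0 = 1 × 0.52485491 × 1.0000 = 0.524855 (base)
P(M+4) = C(3,2) × 0.80664^1 × 0.19336^2 = 3 × 0.80664 × 0.03738809 = 0.090476
Relative intensity = 0.090476 / 0.524855 × 100 = 17.24

17.24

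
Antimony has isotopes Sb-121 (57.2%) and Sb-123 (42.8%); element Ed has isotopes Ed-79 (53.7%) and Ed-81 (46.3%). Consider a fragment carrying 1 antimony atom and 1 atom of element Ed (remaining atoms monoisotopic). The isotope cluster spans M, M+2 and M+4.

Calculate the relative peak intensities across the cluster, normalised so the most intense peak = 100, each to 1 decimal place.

62.1 : 100.0 : 40.1

Antimony pattern (n=1): 0.5720 : 0.4280
Element Ed pattern (n=1): 0.5370 : 0.4630
Convolve the two distributions (both contribute in 2-u steps):
  M: 0.5720×0.5370 = 0.307164
  M+2: 0.5720×0.4630 + 0.4280×0.5370 = 0.494672
  M+4: 0.4280×0.4630 = 0.198164
Scale to base peak (0.494672) = 100: 62.1 : 100.0 : 40.1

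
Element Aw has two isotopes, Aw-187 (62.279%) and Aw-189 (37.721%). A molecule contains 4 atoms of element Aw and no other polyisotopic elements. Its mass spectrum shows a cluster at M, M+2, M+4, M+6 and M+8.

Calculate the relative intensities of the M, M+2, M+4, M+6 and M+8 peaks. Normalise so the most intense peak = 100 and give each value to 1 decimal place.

41.3 : 100.0 : 90.9 : 36.7 : 5.6

Each Aw atom is independently Aw-187 (p = 0.62279) or Aw-189 (q = 0.37721); the cluster is the binomial expansion (p + q)^4.
P(M) = 0.62279^4 = 0.150441
P(M+2) = 4 × 0.62279^3 × 0.37721^1 = 0.364475
P(M+4) = 6 × 0.62279^2 × 0.37721^2 = 0.331132
P(M+6) = 4 × 0.62279^1 × 0.37721^3 = 0.133706
P(M+8) = 0.37721^4 = 0.020246
The M+2 peak is largest (0.364475); scaling to 100 gives 41.3 : 100.0 : 90.9 : 36.7 : 5.6.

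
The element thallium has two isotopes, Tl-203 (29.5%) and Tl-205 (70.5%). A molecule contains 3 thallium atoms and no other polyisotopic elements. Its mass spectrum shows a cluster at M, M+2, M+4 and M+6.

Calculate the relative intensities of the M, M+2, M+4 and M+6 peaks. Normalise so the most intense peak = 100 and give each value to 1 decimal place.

5.8 : 41.8 : 100.0 : 79.7

The 3 Tl atoms are independent, so intensities follow the terms of (0.295 + 0.705)^3.
P(M) = 0.295^3 = 0.025672
P(M+2) = 3 × 0.295^2 × 0.705^1 = 0.184058
P(M+4) = 3 × 0.295^1 × 0.705^2 = 0.439867
P(M+6) = 0.705^3 = 0.350403
The M+4 peak is largest (0.439867); scaling to 100 gives 5.8 : 41.8 : 100.0 : 79.7.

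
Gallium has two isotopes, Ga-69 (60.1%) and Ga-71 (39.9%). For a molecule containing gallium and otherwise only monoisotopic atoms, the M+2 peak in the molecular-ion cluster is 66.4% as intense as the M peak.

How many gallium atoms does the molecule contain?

The M+2/M ratio from n Ga atoms is n · q/p = n · 0.399/0.601.
n = 0.664 × 0.601/0.399 = 1.00 ≈ 1

1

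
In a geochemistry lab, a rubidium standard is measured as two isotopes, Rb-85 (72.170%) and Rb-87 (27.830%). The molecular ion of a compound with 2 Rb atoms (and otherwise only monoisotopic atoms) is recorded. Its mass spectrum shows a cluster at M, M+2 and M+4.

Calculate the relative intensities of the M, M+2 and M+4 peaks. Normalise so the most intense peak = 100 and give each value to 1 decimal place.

Each Rb atom is independently Rb-85 (p = 0.72170) or Rb-87 (q = 0.27830); the cluster is the binomial expansion (p + q)^2.
P(M) = 0.72170^2 = 0.520851
P(M+2) = 2 × 0.72170^1 × 0.27830^1 = 0.401698
P(M+4) = 0.27830^2 = 0.077451
The M peak is largest (0.520851); scaling to 100 gives 100.0 : 77.1 : 14.9.

100.0 : 77.1 : 14.9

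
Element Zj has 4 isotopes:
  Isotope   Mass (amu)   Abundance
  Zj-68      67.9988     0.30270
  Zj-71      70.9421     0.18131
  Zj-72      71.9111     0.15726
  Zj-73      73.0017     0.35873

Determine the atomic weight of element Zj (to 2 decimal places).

70.94 amu

Ar = Σ fᵢ·mᵢ = 0.30270 × 67.9988 + 0.18131 × 70.9421 + 0.15726 × 71.9111 + 0.35873 × 73.0017
= 20.58324 + 12.86251 + 11.30874 + 26.18790 = 70.94239 amu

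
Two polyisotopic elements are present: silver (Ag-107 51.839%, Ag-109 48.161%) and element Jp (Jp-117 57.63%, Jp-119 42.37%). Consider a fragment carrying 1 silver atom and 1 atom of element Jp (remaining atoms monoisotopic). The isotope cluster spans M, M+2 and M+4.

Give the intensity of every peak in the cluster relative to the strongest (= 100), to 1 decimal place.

Silver pattern (n=1): 0.51839 : 0.48161
Element Jp pattern (n=1): 0.5763 : 0.4237
Convolve the two distributions (both contribute in 2-u steps):
  M: 0.51839×0.5763 = 0.298748
  M+2: 0.51839×0.4237 + 0.48161×0.5763 = 0.497194
  M+4: 0.48161×0.4237 = 0.204058
Scale to base peak (0.497194) = 100: 60.1 : 100.0 : 41.0

60.1 : 100.0 : 41.0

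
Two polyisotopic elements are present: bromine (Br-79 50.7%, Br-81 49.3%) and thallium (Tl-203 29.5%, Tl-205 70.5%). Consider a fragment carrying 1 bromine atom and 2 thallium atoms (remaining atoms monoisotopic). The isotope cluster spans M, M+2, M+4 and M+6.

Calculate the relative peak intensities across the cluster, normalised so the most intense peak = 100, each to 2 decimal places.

Bromine pattern (n=1): 0.5070 : 0.4930
Thallium pattern (n=2): 0.087025 : 0.41595 : 0.497025
Convolve the two distributions (both contribute in 2-u steps):
  M: 0.5070×0.087025 = 0.044122
  M+2: 0.5070×0.41595 + 0.4930×0.087025 = 0.253790
  M+4: 0.5070×0.497025 + 0.4930×0.41595 = 0.457055
  M+6: 0.4930×0.497025 = 0.245033
Scale to base peak (0.457055) = 100: 9.65 : 55.53 : 100.00 : 53.61

9.65 : 55.53 : 100.00 : 53.61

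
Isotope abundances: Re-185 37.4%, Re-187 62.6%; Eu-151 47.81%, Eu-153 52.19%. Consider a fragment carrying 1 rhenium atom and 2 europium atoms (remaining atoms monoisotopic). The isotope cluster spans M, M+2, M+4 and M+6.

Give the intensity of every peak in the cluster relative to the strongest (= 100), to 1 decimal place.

20.6 : 79.6 : 100.0 : 41.2

Rhenium pattern (n=1): 0.3740 : 0.6260
Europium pattern (n=2): 0.22857961 : 0.49904078 : 0.27237961
Convolve the two distributions (both contribute in 2-u steps):
  M: 0.3740×0.22857961 = 0.085489
  M+2: 0.3740×0.49904078 + 0.6260×0.22857961 = 0.329732
  M+4: 0.3740×0.27237961 + 0.6260×0.49904078 = 0.414270
  M+6: 0.6260×0.27237961 = 0.170510
Scale to base peak (0.414270) = 100: 20.6 : 79.6 : 100.0 : 41.2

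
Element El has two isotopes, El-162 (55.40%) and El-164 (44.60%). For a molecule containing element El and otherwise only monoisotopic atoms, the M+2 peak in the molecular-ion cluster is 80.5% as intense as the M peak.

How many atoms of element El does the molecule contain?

1

For n independent El atoms, I(M+2)/I(M) = n · (abundance El-164) / (abundance El-162) = n · 0.4460/0.5540.
n = 0.805 × 0.5540/0.4460 = 1.00 ≈ 1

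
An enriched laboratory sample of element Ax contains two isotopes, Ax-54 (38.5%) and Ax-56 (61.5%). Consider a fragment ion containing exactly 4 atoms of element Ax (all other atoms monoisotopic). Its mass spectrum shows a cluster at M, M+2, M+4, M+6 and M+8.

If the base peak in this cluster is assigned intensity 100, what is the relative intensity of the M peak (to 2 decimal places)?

Term probabilities: M 0.0220, M+2 0.1404, M+4 0.3364, M+6 0.3582, M+8 0.1431. Base peak = M+6.
P(M+6) = C(4,3) × 0.385^1 × 0.615^3 = 4 × 0.3850 × 0.23260837 = 0.358217 (base)
P(M) = C(4,0) × 0.385^4 × 0.615^0 = 1 × 0.02197065 × 1.0000 = 0.021971
Relative intensity = 0.021971 / 0.358217 × 100 = 6.13

6.13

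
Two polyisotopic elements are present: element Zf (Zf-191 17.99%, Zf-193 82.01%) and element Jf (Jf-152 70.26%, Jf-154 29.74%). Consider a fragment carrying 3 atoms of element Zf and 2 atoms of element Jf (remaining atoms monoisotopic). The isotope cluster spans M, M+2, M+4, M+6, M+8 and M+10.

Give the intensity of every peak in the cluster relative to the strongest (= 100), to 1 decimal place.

Element Zf pattern (n=3): 0.00582229 : 0.07962517 : 0.3629828 : 0.55156974
Element Jf pattern (n=2): 0.49364676 : 0.41790648 : 0.08844676
Convolve the two distributions (both contribute in 2-u steps):
  M: 0.00582229×0.49364676 = 0.002874
  M+2: 0.00582229×0.41790648 + 0.07962517×0.49364676 = 0.041740
  M+4: 0.00582229×0.08844676 + 0.07962517×0.41790648 + 0.3629828×0.49364676 = 0.212976
  M+6: 0.07962517×0.08844676 + 0.3629828×0.41790648 + 0.55156974×0.49364676 = 0.431016
  M+8: 0.3629828×0.08844676 + 0.55156974×0.41790648 = 0.262609
  M+10: 0.55156974×0.08844676 = 0.048785
Scale to base peak (0.431016) = 100: 0.7 : 9.7 : 49.4 : 100.0 : 60.9 : 11.3

0.7 : 9.7 : 49.4 : 100.0 : 60.9 : 11.3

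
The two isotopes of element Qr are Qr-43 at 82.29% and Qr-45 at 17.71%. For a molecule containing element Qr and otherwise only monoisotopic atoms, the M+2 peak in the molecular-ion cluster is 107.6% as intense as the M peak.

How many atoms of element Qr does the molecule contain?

5

With n Qr atoms, P(M+2)/P(M) = C(n,1)·p^(n−1)q / p^n = n·q/p = n · 0.1771/0.8229.
n = 1.076 × 0.8229/0.1771 = 5.00 ≈ 5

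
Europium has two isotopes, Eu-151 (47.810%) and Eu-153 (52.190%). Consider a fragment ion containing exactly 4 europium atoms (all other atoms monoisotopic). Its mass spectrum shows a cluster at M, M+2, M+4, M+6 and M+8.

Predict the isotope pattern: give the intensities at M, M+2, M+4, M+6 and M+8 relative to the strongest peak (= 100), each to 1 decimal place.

14.0 : 61.1 : 100.0 : 72.8 : 19.9

The 4 Eu atoms are independent, so intensities follow the terms of (0.47810 + 0.52190)^4.
P(M) = 0.47810^4 = 0.052249
P(M+2) = 4 × 0.47810^3 × 0.52190^1 = 0.228141
P(M+4) = 6 × 0.47810^2 × 0.52190^2 = 0.373563
P(M+6) = 4 × 0.47810^1 × 0.52190^3 = 0.271857
P(M+8) = 0.52190^4 = 0.074191
The M+4 peak is largest (0.373563); scaling to 100 gives 14.0 : 61.1 : 100.0 : 72.8 : 19.9.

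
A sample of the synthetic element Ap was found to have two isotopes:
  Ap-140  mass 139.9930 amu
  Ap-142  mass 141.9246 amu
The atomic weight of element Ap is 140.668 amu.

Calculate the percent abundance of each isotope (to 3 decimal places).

Ap-140: 65.055%, Ap-142: 34.945%

Writing the weighted mean with unknown fraction x of Ap-140:
139.9930·x + 141.9246·(1 − x) = 140.668
(139.9930 − 141.9246)·x = 140.668 − 141.9246
x = -1.2566 / -1.9316 = 0.65055 → 65.055% Ap-140, 34.945% Ap-142.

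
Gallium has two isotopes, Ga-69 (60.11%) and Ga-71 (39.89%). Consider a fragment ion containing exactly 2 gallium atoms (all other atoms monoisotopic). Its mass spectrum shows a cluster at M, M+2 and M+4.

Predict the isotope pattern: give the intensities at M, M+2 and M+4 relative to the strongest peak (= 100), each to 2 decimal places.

75.34 : 100.00 : 33.18

The 2 Ga atoms are independent, so intensities follow the terms of (0.6011 + 0.3989)^2.
P(M) = 0.6011^2 = 0.361321
P(M+2) = 2 × 0.6011^1 × 0.3989^1 = 0.479558
P(M+4) = 0.3989^2 = 0.159121
The M+2 peak is largest (0.479558); scaling to 100 gives 75.34 : 100.00 : 33.18.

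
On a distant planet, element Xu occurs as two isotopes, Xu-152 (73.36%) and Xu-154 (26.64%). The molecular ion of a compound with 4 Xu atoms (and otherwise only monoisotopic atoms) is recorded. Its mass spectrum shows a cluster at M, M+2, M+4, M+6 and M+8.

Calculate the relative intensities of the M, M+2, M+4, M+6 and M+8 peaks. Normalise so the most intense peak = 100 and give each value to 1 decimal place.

The 4 Xu atoms are independent, so intensities follow the terms of (0.7336 + 0.2664)^4.
P(M) = 0.7336^4 = 0.289626
P(M+2) = 4 × 0.7336^3 × 0.2664^1 = 0.420700
P(M+4) = 6 × 0.7336^2 × 0.2664^2 = 0.229160
P(M+6) = 4 × 0.7336^1 × 0.2664^3 = 0.055478
P(M+8) = 0.2664^4 = 0.005037
The M+2 peak is largest (0.420700); scaling to 100 gives 68.8 : 100.0 : 54.5 : 13.2 : 1.2.

68.8 : 100.0 : 54.5 : 13.2 : 1.2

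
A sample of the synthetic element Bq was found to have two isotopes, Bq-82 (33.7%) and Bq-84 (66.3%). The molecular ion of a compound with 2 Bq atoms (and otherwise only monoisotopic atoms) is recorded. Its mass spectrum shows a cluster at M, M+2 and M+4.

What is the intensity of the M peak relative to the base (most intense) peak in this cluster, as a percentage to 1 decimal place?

25.4%

Binomial terms of (0.337 + 0.663)^2: M 0.1136, M+2 0.4469, M+4 0.4396 → M+2 is the base peak.
P(M+2) = C(2,1) × 0.337^1 × 0.663^1 = 2 × 0.3370 × 0.6630 = 0.446862 (base)
P(M) = C(2,0) × 0.337^2 × 0.663^0 = 1 × 0.113569 × 1.0000 = 0.113569
Relative intensity = 0.113569 / 0.446862 × 100 = 25.4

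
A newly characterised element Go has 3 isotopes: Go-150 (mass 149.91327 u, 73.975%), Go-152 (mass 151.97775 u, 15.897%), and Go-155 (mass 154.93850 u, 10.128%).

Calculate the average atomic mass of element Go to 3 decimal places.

Weight each isotope mass by its fractional abundance: 0.73975 × 149.91327 + 0.15897 × 151.97775 + 0.10128 × 154.93850
= 110.898341 + 24.159903 + 15.692171 = 150.750415 u

150.750 u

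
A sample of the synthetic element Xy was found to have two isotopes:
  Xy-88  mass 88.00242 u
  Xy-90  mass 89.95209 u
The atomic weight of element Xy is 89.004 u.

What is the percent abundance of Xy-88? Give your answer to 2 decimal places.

48.63%

With x = fraction of Xy-88 (so Xy-90 is 1 − x):
88.00242·x + 89.95209·(1 − x) = 89.004
(88.00242 − 89.95209)·x = 89.004 − 89.95209
x = -0.94809 / -1.94967 = 0.48628 → 48.63% Xy-88, 51.37% Xy-90.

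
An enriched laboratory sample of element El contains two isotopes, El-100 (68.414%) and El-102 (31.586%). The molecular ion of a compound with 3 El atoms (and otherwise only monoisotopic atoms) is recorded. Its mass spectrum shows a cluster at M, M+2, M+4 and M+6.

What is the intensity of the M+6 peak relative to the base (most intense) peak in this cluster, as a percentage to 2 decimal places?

7.11%

Binomial terms of (0.68414 + 0.31586)^3: M 0.3202, M+2 0.4435, M+4 0.2048, M+6 0.0315 → M+2 is the base peak.
P(M+2) = C(3,1) × 0.68414^2 × 0.31586^1 = 3 × 0.46804754 × 0.31586 = 0.443512 (base)
P(M+6) = C(3,3) × 0.68414^0 × 0.31586^3 = 1 × 1.0000 × 0.03151258 = 0.031513
Relative intensity = 0.031513 / 0.443512 × 100 = 7.11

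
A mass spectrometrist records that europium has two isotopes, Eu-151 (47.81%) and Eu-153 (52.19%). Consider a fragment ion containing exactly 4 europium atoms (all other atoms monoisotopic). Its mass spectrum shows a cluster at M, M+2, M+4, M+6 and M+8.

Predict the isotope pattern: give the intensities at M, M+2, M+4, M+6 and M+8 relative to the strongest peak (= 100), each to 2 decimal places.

The 4 Eu atoms are independent, so intensities follow the terms of (0.4781 + 0.5219)^4.
P(M) = 0.4781^4 = 0.052249
P(M+2) = 4 × 0.4781^3 × 0.5219^1 = 0.228141
P(M+4) = 6 × 0.4781^2 × 0.5219^2 = 0.373563
P(M+6) = 4 × 0.4781^1 × 0.5219^3 = 0.271857
P(M+8) = 0.5219^4 = 0.074191
The M+4 peak is largest (0.373563); scaling to 100 gives 13.99 : 61.07 : 100.00 : 72.77 : 19.86.

13.99 : 61.07 : 100.00 : 72.77 : 19.86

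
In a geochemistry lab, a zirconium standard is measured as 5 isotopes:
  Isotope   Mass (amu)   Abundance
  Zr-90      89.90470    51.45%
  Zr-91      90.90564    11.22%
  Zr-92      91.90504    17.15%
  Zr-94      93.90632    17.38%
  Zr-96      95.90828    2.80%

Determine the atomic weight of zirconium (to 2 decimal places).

Ar = Σ fᵢ·mᵢ = 0.5145 × 89.90470 + 0.1122 × 90.90564 + 0.1715 × 91.90504 + 0.1738 × 93.90632 + 0.0280 × 95.90828
= 46.255968 + 10.199613 + 15.761714 + 16.320918 + 2.685432 = 91.223645 amu

91.22 amu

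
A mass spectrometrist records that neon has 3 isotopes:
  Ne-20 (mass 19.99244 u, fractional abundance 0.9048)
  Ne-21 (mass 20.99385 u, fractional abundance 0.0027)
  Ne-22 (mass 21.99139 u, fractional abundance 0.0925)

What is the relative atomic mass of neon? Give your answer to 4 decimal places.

Weight each isotope mass by its fractional abundance: 0.9048 × 19.99244 + 0.0027 × 20.99385 + 0.0925 × 21.99139
= 18.089160 + 0.056683 + 2.034204 = 20.180047 u

20.1800 u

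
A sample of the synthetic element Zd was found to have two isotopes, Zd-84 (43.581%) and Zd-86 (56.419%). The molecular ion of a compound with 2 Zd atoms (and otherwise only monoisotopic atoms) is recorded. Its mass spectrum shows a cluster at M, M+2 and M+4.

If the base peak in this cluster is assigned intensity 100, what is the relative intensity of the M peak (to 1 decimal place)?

Binomial terms of (0.43581 + 0.56419)^2: M 0.1899, M+2 0.4918, M+4 0.3183 → M+2 is the base peak.
P(M+2) = C(2,1) × 0.43581^1 × 0.56419^1 = 2 × 0.43581 × 0.56419 = 0.491759 (base)
P(M) = C(2,0) × 0.43581^2 × 0.56419^0 = 1 × 0.18993036 × 1.0000 = 0.189930
Relative intensity = 0.189930 / 0.491759 × 100 = 38.6

38.6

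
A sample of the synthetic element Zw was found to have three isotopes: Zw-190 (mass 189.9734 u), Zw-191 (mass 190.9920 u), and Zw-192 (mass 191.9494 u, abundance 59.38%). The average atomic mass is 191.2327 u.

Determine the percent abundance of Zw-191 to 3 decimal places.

8.438%

The remaining 40.62% is split between Zw-190 (fraction x) and Zw-191 (fraction 0.4062 − x).
Substituting: 189.9734x + 190.9920(0.4062 − x) = 77.25314628
(189.9734 − 190.9920)x = -0.32780412  ⇒  x = 0.32182, y = 0.08438
Zw-190: 32.182%, Zw-191: 8.438%.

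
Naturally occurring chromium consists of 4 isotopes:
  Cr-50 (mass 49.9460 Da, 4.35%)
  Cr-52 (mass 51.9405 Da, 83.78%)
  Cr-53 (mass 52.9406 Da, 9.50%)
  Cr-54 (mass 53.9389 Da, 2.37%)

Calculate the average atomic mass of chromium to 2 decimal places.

Weight each isotope mass by its fractional abundance: 0.0435 × 49.9460 + 0.8378 × 51.9405 + 0.0950 × 52.9406 + 0.0237 × 53.9389
= 2.17265 + 43.51575 + 5.02936 + 1.27835 = 51.99611 Da

52.00 Da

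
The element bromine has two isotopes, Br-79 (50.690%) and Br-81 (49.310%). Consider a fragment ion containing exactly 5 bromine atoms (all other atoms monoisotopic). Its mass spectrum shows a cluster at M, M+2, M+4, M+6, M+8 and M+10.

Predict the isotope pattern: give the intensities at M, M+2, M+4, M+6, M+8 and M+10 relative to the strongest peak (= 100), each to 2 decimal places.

10.57 : 51.40 : 100.00 : 97.28 : 47.31 : 9.21

Each Br atom is independently Br-79 (p = 0.50690) or Br-81 (q = 0.49310); the cluster is the binomial expansion (p + q)^5.
P(M) = 0.50690^5 = 0.033467
P(M+2) = 5 × 0.50690^4 × 0.49310^1 = 0.162777
P(M+4) = 10 × 0.50690^3 × 0.49310^2 = 0.316692
P(M+6) = 10 × 0.50690^2 × 0.49310^3 = 0.308070
P(M+8) = 5 × 0.50690^1 × 0.49310^4 = 0.149842
P(M+10) = 0.49310^5 = 0.029152
The M+4 peak is largest (0.316692); scaling to 100 gives 10.57 : 51.40 : 100.00 : 97.28 : 47.31 : 9.21.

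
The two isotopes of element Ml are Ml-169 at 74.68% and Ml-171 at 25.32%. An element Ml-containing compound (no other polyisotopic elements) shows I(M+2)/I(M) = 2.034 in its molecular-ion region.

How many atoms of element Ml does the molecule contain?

With n Ml atoms, P(M+2)/P(M) = C(n,1)·p^(n−1)q / p^n = n·q/p = n · 0.2532/0.7468.
n = 2.034 × 0.7468/0.2532 = 6.00 ≈ 6

6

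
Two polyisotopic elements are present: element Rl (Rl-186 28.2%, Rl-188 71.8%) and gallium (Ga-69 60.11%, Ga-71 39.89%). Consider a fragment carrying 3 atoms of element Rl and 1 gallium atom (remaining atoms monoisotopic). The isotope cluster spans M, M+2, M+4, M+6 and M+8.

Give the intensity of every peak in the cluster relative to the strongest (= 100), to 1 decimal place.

Element Rl pattern (n=3): 0.02242577 : 0.1712947 : 0.4361333 : 0.37014623
Gallium pattern (n=1): 0.6011 : 0.3989
Convolve the two distributions (both contribute in 2-u steps):
  M: 0.02242577×0.6011 = 0.013480
  M+2: 0.02242577×0.3989 + 0.1712947×0.6011 = 0.111911
  M+4: 0.1712947×0.3989 + 0.4361333×0.6011 = 0.330489
  M+6: 0.4361333×0.3989 + 0.37014623×0.6011 = 0.396468
  M+8: 0.37014623×0.3989 = 0.147651
Scale to base peak (0.396468) = 100: 3.4 : 28.2 : 83.4 : 100.0 : 37.2

3.4 : 28.2 : 83.4 : 100.0 : 37.2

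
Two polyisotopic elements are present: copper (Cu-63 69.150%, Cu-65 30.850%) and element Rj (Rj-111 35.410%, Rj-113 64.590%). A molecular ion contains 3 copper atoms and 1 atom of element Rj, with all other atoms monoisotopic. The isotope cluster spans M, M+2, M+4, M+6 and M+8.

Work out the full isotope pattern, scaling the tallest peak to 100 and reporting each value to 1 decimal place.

Copper pattern (n=3): 0.33065611 : 0.44254842 : 0.19743483 : 0.02936064
Element Rj pattern (n=1): 0.3541 : 0.6459
Convolve the two distributions (both contribute in 2-u steps):
  M: 0.33065611×0.3541 = 0.117085
  M+2: 0.33065611×0.6459 + 0.44254842×0.3541 = 0.370277
  M+4: 0.44254842×0.6459 + 0.19743483×0.3541 = 0.355754
  M+6: 0.19743483×0.6459 + 0.02936064×0.3541 = 0.137920
  M+8: 0.02936064×0.6459 = 0.018964
Scale to base peak (0.370277) = 100: 31.6 : 100.0 : 96.1 : 37.2 : 5.1

31.6 : 100.0 : 96.1 : 37.2 : 5.1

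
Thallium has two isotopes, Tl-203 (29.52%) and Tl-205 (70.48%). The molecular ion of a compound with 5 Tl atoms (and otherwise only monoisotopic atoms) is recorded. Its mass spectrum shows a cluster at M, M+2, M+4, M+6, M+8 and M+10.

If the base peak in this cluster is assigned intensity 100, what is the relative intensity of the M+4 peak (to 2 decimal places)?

(0.2952 + 0.7048)^5 gives M 0.0022, M+2 0.0268, M+4 0.1278, M+6 0.3051, M+8 0.3642, M+10 0.1739; the largest is M+8.
P(M+8) = C(5,4) × 0.2952^1 × 0.7048^4 = 5 × 0.2952 × 0.24675365 = 0.364208 (base)
P(M+4) = C(5,2) × 0.2952^3 × 0.7048^2 = 10 × 0.02572463 × 0.49674304 = 0.127785
Relative intensity = 0.127785 / 0.364208 × 100 = 35.09

35.09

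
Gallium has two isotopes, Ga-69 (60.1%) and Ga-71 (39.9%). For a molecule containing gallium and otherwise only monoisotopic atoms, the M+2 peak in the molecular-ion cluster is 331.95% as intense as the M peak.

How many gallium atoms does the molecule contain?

5

The M+2/M ratio from n Ga atoms is n · q/p = n · 0.399/0.601.
n = 3.3195 × 0.601/0.399 = 5.00 ≈ 5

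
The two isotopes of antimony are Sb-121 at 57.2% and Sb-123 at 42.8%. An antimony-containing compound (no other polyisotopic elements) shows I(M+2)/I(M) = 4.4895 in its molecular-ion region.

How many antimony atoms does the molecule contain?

With n Sb atoms, P(M+2)/P(M) = C(n,1)·p^(n−1)q / p^n = n·q/p = n · 0.428/0.572.
n = 4.4895 × 0.572/0.428 = 6.00 ≈ 6

6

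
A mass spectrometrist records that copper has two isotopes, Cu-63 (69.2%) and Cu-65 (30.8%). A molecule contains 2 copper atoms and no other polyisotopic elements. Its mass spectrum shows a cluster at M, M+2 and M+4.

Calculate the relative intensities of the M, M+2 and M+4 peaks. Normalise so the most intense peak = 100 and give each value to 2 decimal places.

Each Cu atom is independently Cu-63 (p = 0.692) or Cu-65 (q = 0.308); the cluster is the binomial expansion (p + q)^2.
P(M) = 0.692^2 = 0.478864
P(M+2) = 2 × 0.692^1 × 0.308^1 = 0.426272
P(M+4) = 0.308^2 = 0.094864
The M peak is largest (0.478864); scaling to 100 gives 100.00 : 89.02 : 19.81.

100.00 : 89.02 : 19.81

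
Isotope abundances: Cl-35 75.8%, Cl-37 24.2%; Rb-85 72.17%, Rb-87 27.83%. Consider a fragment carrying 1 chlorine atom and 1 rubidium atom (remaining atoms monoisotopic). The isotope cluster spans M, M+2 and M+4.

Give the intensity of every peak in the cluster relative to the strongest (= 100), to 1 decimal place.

Chlorine pattern (n=1): 0.7580 : 0.2420
Rubidium pattern (n=1): 0.7217 : 0.2783
Convolve the two distributions (both contribute in 2-u steps):
  M: 0.7580×0.7217 = 0.547049
  M+2: 0.7580×0.2783 + 0.2420×0.7217 = 0.385603
  M+4: 0.2420×0.2783 = 0.067349
Scale to base peak (0.547049) = 100: 100.0 : 70.5 : 12.3

100.0 : 70.5 : 12.3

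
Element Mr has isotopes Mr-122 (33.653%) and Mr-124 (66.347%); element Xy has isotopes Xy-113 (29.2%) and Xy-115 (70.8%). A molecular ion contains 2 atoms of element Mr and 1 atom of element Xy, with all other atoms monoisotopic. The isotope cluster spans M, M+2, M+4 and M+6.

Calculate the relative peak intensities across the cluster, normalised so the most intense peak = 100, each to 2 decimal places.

Element Mr pattern (n=2): 0.11325244 : 0.44655512 : 0.44019244
Element Xy pattern (n=1): 0.2920 : 0.7080
Convolve the two distributions (both contribute in 2-u steps):
  M: 0.11325244×0.2920 = 0.033070
  M+2: 0.11325244×0.7080 + 0.44655512×0.2920 = 0.210577
  M+4: 0.44655512×0.7080 + 0.44019244×0.2920 = 0.444697
  M+6: 0.44019244×0.7080 = 0.311656
Scale to base peak (0.444697) = 100: 7.44 : 47.35 : 100.00 : 70.08

7.44 : 47.35 : 100.00 : 70.08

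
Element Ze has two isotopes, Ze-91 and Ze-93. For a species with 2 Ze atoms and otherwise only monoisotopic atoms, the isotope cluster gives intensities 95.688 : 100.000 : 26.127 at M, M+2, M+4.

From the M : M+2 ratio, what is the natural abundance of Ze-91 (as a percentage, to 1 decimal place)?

65.7%

If p is the fraction of Ze that is Ze-91, then I(M+2)/I(M) = [C(2,1)·p^1·(1−p)] / p^2 = 2·(1−p)/p = 100.000/95.688 = 1.0451
(1−p)/p = 1.0451/2 = 0.5225  ⇒  p = 1/(1 + 0.5225) = 0.6568
Ze-91: 65.7%, Ze-93: 34.3%.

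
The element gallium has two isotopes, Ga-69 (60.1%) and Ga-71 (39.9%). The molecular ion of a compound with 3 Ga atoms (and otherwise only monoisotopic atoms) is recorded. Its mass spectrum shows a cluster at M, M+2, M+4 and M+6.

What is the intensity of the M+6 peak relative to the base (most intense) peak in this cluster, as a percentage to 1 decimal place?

Term probabilities: M 0.2171, M+2 0.4324, M+4 0.2870, M+6 0.0635. Base peak = M+2.
P(M+2) = C(3,1) × 0.601^2 × 0.399^1 = 3 × 0.361201 × 0.3990 = 0.432358 (base)
P(M+6) = C(3,3) × 0.601^0 × 0.399^3 = 1 × 1.0000 × 0.0635212 = 0.063521
Relative intensity = 0.063521 / 0.432358 × 100 = 14.7

14.7%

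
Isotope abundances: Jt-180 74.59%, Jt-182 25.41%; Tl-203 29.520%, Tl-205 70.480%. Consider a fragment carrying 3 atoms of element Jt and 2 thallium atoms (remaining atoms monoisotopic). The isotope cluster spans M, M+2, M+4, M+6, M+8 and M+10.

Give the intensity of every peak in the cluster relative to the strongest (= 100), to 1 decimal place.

Element Jt pattern (n=3): 0.414994 : 0.42411842 : 0.14448115 : 0.01640643
Thallium pattern (n=2): 0.08714304 : 0.41611392 : 0.49674304
Convolve the two distributions (both contribute in 2-u steps):
  M: 0.414994×0.08714304 = 0.036164
  M+2: 0.414994×0.41611392 + 0.42411842×0.08714304 = 0.209644
  M+4: 0.414994×0.49674304 + 0.42411842×0.41611392 + 0.14448115×0.08714304 = 0.395217
  M+6: 0.42411842×0.49674304 + 0.14448115×0.41611392 + 0.01640643×0.08714304 = 0.272228
  M+8: 0.14448115×0.49674304 + 0.01640643×0.41611392 = 0.078597
  M+10: 0.01640643×0.49674304 = 0.008150
Scale to base peak (0.395217) = 100: 9.2 : 53.0 : 100.0 : 68.9 : 19.9 : 2.1

9.2 : 53.0 : 100.0 : 68.9 : 19.9 : 2.1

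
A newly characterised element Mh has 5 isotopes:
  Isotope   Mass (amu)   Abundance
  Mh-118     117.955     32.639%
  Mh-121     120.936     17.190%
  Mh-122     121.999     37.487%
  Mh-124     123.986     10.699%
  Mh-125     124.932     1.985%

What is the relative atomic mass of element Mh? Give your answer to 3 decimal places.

120.767 amu

Ar = Σ fᵢ·mᵢ = 0.32639 × 117.955 + 0.17190 × 120.936 + 0.37487 × 121.999 + 0.10699 × 123.986 + 0.01985 × 124.932
= 38.4993 + 20.7889 + 45.7338 + 13.2653 + 2.4799 = 120.7672 amu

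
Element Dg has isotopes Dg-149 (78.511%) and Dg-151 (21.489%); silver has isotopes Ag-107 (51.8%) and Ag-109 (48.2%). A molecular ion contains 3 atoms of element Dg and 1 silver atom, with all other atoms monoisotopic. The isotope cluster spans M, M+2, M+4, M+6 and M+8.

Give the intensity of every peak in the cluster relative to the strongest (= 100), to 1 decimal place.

57.1 : 100.0 : 56.5 : 13.1 : 1.1

Element Dg pattern (n=3): 0.48394001 : 0.39737311 : 0.10876375 : 0.00992313
Silver pattern (n=1): 0.5180 : 0.4820
Convolve the two distributions (both contribute in 2-u steps):
  M: 0.48394001×0.5180 = 0.250681
  M+2: 0.48394001×0.4820 + 0.39737311×0.5180 = 0.439098
  M+4: 0.39737311×0.4820 + 0.10876375×0.5180 = 0.247873
  M+6: 0.10876375×0.4820 + 0.00992313×0.5180 = 0.057564
  M+8: 0.00992313×0.4820 = 0.004783
Scale to base peak (0.439098) = 100: 57.1 : 100.0 : 56.5 : 13.1 : 1.1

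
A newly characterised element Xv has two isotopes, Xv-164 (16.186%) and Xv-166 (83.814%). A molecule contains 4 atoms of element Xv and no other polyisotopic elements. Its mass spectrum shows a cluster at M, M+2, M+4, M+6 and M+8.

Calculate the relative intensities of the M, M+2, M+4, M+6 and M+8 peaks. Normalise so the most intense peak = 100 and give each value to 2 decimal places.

0.14 : 2.88 : 22.38 : 77.25 : 100.00

The 4 Xv atoms are independent, so intensities follow the terms of (0.16186 + 0.83814)^4.
P(M) = 0.16186^4 = 0.000686
P(M+2) = 4 × 0.16186^3 × 0.83814^1 = 0.014217
P(M+4) = 6 × 0.16186^2 × 0.83814^2 = 0.110424
P(M+6) = 4 × 0.16186^1 × 0.83814^3 = 0.381197
P(M+8) = 0.83814^4 = 0.493476
The M+8 peak is largest (0.493476); scaling to 100 gives 0.14 : 2.88 : 22.38 : 77.25 : 100.00.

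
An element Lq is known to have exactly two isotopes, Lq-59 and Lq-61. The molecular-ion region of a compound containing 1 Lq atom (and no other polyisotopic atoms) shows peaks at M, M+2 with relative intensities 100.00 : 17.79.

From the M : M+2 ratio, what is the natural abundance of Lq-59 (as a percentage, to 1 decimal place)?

Let p = fractional abundance of Lq-59. I(M+2)/I(M) = [C(1,1)·p^0·(1−p)] / p^1 = 1·(1−p)/p = 17.79/100.00 = 0.1779
(1−p)/p = 0.1779/1 = 0.1779  ⇒  p = 1/(1 + 0.1779) = 0.8490
Lq-59: 84.9%, Lq-61: 15.1%.

84.9%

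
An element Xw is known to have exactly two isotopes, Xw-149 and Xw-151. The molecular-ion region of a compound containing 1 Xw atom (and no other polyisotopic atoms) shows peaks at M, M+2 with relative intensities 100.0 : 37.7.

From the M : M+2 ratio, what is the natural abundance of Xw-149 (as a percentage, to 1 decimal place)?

72.6%

Let p = fractional abundance of Xw-149. I(M+2)/I(M) = [C(1,1)·p^0·(1−p)] / p^1 = 1·(1−p)/p = 37.7/100.0 = 0.3770
(1−p)/p = 0.3770/1 = 0.3770  ⇒  p = 1/(1 + 0.3770) = 0.7262
Xw-149: 72.6%, Xw-151: 27.4%.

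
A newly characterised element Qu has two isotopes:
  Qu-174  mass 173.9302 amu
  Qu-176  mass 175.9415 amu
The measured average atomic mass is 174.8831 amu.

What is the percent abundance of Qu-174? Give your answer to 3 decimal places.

52.623%

With x = fraction of Qu-174 (so Qu-176 is 1 − x):
173.9302·x + 175.9415·(1 − x) = 174.8831
(173.9302 − 175.9415)·x = 174.8831 − 175.9415
x = -1.0584 / -2.0113 = 0.52623 → 52.623% Qu-174, 47.377% Qu-176.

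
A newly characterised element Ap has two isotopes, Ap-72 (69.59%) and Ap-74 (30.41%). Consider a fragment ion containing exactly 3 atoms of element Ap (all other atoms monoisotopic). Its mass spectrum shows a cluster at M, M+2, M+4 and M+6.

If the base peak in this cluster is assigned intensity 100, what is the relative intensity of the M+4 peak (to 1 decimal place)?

43.7

(0.6959 + 0.3041)^3 gives M 0.3370, M+2 0.4418, M+4 0.1931, M+6 0.0281; the largest is M+2.
P(M+2) = C(3,1) × 0.6959^2 × 0.3041^1 = 3 × 0.48427681 × 0.3041 = 0.441806 (base)
P(M+4) = C(3,2) × 0.6959^1 × 0.3041^2 = 3 × 0.6959 × 0.09247681 = 0.193064
Relative intensity = 0.193064 / 0.441806 × 100 = 43.7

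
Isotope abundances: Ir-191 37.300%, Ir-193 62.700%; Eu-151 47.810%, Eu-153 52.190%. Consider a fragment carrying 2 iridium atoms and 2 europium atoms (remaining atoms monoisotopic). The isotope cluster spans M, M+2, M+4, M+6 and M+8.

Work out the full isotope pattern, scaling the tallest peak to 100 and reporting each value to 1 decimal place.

8.8 : 48.8 : 100.0 : 89.6 : 29.6

Iridium pattern (n=2): 0.139129 : 0.467742 : 0.393129
Europium pattern (n=2): 0.22857961 : 0.49904078 : 0.27237961
Convolve the two distributions (both contribute in 2-u steps):
  M: 0.139129×0.22857961 = 0.031802
  M+2: 0.139129×0.49904078 + 0.467742×0.22857961 = 0.176347
  M+4: 0.139129×0.27237961 + 0.467742×0.49904078 + 0.393129×0.22857961 = 0.361180
  M+6: 0.467742×0.27237961 + 0.393129×0.49904078 = 0.323591
  M+8: 0.393129×0.27237961 = 0.107080
Scale to base peak (0.361180) = 100: 8.8 : 48.8 : 100.0 : 89.6 : 29.6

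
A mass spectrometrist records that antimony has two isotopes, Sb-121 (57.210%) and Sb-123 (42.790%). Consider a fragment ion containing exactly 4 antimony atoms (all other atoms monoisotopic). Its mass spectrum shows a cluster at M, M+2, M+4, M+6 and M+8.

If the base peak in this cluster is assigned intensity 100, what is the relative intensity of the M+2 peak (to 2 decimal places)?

(0.57210 + 0.42790)^4 gives M 0.1071, M+2 0.3205, M+4 0.3596, M+6 0.1793, M+8 0.0335; the largest is M+4.
P(M+4) = C(4,2) × 0.57210^2 × 0.42790^2 = 6 × 0.32729841 × 0.18309841 = 0.359567 (base)
P(M+2) = C(4,1) × 0.57210^3 × 0.42790^1 = 4 × 0.18724742 × 0.4279 = 0.320493
Relative intensity = 0.320493 / 0.359567 × 100 = 89.13

89.13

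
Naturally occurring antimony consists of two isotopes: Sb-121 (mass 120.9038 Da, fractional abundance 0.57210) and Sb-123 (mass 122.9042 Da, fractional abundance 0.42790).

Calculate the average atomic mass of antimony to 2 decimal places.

Ar = Σ fᵢ·mᵢ = 0.57210 × 120.9038 + 0.42790 × 122.9042
= 69.16906 + 52.59071 = 121.75977 Da

121.76 Da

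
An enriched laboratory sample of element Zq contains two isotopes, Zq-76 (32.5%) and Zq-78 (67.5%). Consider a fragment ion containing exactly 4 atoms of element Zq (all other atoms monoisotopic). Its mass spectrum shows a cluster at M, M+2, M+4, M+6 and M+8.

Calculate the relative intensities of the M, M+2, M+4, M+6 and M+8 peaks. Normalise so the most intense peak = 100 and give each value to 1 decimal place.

Expanding (0.325 + 0.675)^4:
P(M) = 0.325^4 = 0.011157
P(M+2) = 4 × 0.325^3 × 0.675^1 = 0.092686
P(M+4) = 6 × 0.325^2 × 0.675^2 = 0.288752
P(M+6) = 4 × 0.325^1 × 0.675^3 = 0.399811
P(M+8) = 0.675^4 = 0.207594
The M+6 peak is largest (0.399811); scaling to 100 gives 2.8 : 23.2 : 72.2 : 100.0 : 51.9.

2.8 : 23.2 : 72.2 : 100.0 : 51.9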